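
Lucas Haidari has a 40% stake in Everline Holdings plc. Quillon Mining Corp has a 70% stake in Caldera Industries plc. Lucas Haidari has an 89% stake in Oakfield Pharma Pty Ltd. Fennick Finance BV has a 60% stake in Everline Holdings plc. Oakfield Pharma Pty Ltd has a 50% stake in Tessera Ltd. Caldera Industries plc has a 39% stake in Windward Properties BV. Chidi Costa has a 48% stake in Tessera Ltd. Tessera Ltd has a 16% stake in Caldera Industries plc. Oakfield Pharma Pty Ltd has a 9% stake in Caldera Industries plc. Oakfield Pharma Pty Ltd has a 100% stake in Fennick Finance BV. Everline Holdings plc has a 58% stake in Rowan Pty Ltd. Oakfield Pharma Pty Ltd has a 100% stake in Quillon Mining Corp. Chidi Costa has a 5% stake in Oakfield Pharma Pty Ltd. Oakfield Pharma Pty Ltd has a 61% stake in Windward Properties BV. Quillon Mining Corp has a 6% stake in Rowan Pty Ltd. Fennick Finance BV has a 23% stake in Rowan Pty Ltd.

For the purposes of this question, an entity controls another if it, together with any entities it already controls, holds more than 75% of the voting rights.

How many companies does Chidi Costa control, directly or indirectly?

Chidi's largest direct stake is 48% in Tessera, which does not meet the threshold.
Chidi controls 0 companies.

0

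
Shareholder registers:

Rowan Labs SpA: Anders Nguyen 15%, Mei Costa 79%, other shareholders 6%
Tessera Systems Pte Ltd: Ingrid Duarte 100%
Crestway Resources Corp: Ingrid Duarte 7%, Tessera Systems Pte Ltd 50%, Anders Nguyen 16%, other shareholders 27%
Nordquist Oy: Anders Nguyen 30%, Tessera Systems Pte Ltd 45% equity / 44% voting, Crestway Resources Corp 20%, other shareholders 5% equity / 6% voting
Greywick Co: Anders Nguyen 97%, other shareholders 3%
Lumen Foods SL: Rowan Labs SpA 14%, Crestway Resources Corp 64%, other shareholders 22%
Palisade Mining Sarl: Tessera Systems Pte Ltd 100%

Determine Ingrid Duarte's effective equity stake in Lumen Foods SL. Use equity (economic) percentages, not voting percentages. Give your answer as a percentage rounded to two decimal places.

36.48%

Ingrid reaches Lumen along 2 paths.
Via Crestway: 7% × 64% = 4.48%.
Via Tessera → Crestway: 100% × 50% × 64% = 32%.
Total: 4.48% + 32% = 36.48%.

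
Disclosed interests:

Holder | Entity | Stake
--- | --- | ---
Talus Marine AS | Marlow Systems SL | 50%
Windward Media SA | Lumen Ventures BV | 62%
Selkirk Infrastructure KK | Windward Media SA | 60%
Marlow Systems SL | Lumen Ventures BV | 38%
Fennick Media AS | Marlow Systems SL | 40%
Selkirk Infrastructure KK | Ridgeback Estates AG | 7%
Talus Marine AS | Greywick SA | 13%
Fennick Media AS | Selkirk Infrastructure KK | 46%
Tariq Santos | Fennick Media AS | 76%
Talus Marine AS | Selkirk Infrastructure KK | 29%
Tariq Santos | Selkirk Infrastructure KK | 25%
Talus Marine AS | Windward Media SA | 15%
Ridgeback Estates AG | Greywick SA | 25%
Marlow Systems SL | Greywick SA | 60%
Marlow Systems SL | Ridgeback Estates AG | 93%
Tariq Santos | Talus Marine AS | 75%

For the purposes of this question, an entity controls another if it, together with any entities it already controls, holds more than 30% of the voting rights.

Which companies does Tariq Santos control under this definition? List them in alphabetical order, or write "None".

Fennick Media AS, Greywick SA, Lumen Ventures BV, Marlow Systems SL, Ridgeback Estates AG, Selkirk Infrastructure KK, Talus Marine AS, Windward Media SA

Tariq holds 75% of Talus, so Tariq controls Talus.
Tariq holds 76% of Fennick, so Tariq controls Fennick.
Tariq and Fennick and Talus together hold 25% + 46% + 29% = 100% of Selkirk, so Tariq controls Selkirk.
Talus and Fennick together hold 50% + 40% = 90% of Marlow, so Tariq controls Marlow.
Selkirk and Marlow together hold 7% + 93% = 100% of Ridgeback, so Tariq controls Ridgeback.
Selkirk and Talus together hold 60% + 15% = 75% of Windward, so Tariq controls Windward.
Marlow and Ridgeback and Talus together hold 60% + 25% + 13% = 98% of Greywick, so Tariq controls Greywick.
Marlow and Windward together hold 38% + 62% = 100% of Lumen, so Tariq controls Lumen.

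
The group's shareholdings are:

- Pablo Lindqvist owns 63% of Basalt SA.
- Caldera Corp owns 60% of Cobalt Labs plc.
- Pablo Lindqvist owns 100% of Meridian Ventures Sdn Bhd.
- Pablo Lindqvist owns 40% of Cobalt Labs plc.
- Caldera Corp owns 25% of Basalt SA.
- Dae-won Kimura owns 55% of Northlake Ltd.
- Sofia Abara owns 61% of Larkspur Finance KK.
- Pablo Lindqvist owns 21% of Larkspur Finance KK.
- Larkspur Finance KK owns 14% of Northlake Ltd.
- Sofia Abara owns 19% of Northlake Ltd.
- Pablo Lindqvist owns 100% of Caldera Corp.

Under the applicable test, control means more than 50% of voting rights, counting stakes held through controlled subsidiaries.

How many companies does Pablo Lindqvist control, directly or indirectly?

4

Pablo holds 100% of Caldera, so Pablo controls Caldera.
Caldera and Pablo together hold 60% + 40% = 100% of Cobalt, so Pablo controls Cobalt.
Caldera and Pablo together hold 25% + 63% = 88% of Basalt, so Pablo controls Basalt.
Pablo holds 100% of Meridian, so Pablo controls Meridian.
No other company's threshold is met.
Pablo controls 4 companies.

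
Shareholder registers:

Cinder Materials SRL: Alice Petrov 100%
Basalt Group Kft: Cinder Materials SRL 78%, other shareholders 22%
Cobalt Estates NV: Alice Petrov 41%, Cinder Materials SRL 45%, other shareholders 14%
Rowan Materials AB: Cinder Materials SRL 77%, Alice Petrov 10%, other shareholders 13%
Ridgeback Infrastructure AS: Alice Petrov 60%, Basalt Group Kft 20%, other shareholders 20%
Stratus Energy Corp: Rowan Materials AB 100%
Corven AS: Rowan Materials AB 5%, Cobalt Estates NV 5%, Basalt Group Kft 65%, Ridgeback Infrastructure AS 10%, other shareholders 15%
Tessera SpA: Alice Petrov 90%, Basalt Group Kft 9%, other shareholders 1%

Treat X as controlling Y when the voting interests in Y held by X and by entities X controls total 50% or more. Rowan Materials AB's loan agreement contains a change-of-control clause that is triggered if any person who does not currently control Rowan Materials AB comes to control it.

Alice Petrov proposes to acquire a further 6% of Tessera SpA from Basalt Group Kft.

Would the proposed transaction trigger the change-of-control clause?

The purchase adds only to Alice's holdings (Basalt's stake shrinks), so Alice is the only person who could newly come to control Rowan.
Alice holds 100% of Cinder, so Alice controls Cinder.
Cinder and Alice together hold 77% + 10% = 87% of Rowan, so Alice controls Rowan.
So Alice already controls Rowan before the transaction.
After the purchase, Alice's direct stake in Tessera rises to 90% + 6% = 96%, and Basalt's stake falls to 3%.
Alice controlled Rowan already, so this is not a new person acquiring control; every other person's position is unchanged or reduced.
No new person acquires control, so the clause is not triggered.

No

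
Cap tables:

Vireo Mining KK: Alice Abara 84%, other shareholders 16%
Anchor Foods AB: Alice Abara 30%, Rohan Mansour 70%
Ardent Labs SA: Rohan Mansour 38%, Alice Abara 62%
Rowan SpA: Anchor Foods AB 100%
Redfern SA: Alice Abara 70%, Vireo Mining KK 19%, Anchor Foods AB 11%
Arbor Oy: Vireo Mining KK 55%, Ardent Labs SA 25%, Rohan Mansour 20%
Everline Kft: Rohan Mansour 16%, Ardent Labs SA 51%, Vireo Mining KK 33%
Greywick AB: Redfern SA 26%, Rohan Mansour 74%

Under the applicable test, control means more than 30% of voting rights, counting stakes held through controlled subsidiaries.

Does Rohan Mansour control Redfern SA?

No

Rohan holds 70% of Anchor, so Rohan controls Anchor.
Rohan holds 38% of Ardent, so Rohan controls Ardent.
Anchor holds 100% of Rowan, so Rohan controls Rowan.
Ardent and Rohan together hold 25% + 20% = 45% of Arbor, so Rohan controls Arbor.
Rohan and Ardent together hold 16% + 51% = 67% of Everline, so Rohan controls Everline.
Rohan holds 74% of Greywick, so Rohan controls Greywick.
In Redfern, Rohan's side holds only 11%, not > 30%.
So Rohan does not control Redfern.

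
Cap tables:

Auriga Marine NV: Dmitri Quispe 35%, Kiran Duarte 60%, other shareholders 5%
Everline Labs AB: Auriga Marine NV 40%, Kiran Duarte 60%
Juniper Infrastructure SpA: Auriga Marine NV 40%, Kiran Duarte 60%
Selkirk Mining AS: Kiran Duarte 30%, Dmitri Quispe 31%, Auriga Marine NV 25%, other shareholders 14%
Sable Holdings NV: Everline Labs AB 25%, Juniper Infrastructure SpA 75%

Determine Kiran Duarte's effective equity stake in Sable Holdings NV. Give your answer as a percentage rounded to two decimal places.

Kiran reaches Sable along 4 paths.
Via Auriga → Everline: 60% × 40% × 25% = 6%.
Via Everline: 60% × 25% = 15%.
Via Auriga → Juniper: 60% × 40% × 75% = 18%.
Via Juniper: 60% × 75% = 45%.
Total: 6% + 15% + 18% + 45% = 84%.
Rounded: 84.00%.

84.00%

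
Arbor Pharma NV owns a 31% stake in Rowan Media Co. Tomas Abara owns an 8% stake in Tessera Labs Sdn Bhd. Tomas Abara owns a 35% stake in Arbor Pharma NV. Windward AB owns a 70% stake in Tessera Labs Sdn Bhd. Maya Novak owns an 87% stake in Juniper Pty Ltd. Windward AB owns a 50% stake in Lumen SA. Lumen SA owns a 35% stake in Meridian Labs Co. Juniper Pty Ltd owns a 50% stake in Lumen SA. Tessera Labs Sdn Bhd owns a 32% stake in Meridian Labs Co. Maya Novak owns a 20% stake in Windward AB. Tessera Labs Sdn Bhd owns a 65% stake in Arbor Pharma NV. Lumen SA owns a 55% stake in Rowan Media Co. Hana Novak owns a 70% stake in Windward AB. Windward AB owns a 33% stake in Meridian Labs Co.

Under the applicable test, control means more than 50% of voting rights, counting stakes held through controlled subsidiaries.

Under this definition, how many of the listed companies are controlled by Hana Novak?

4

Hana holds 70% of Windward, so Hana controls Windward.
Windward holds 70% of Tessera, so Hana controls Tessera.
Tessera holds 65% of Arbor, so Hana controls Arbor.
Windward and Tessera together hold 33% + 32% = 65% of Meridian, so Hana controls Meridian.
No other company's threshold is met.
Hana controls 4 companies.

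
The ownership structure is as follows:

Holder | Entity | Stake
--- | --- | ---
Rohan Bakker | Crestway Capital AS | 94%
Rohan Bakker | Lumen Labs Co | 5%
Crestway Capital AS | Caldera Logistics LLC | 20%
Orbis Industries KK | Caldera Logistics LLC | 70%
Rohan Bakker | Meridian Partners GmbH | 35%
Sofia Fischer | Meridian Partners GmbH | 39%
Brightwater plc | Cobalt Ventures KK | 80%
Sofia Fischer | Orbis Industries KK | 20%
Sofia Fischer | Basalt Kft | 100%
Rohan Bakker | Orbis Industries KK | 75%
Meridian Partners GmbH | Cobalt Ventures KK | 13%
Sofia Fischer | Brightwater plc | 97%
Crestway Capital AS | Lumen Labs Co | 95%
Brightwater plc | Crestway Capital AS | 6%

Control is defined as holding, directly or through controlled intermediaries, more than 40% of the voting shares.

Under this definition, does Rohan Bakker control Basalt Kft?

No

Rohan holds 75% of Orbis, so Rohan controls Orbis.
Rohan holds 94% of Crestway, so Rohan controls Crestway.
Crestway and Rohan together hold 95% + 5% = 100% of Lumen, so Rohan controls Lumen.
Orbis and Crestway together hold 70% + 20% = 90% of Caldera, so Rohan controls Caldera.
Neither Rohan nor any entity Rohan controls holds any voting interest in Basalt.
So Rohan does not control Basalt.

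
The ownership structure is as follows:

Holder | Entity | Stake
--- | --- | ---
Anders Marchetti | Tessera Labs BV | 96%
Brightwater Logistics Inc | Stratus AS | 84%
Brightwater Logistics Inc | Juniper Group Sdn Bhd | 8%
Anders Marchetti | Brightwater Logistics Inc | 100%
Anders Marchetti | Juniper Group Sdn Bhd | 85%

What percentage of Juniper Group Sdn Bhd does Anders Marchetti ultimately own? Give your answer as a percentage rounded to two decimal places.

93.00%

Anders reaches Juniper along 2 paths.
Direct stake: 85% = 85%.
Via Brightwater: 100% × 8% = 8%.
Total: 85% + 8% = 93%.
Rounded: 93.00%.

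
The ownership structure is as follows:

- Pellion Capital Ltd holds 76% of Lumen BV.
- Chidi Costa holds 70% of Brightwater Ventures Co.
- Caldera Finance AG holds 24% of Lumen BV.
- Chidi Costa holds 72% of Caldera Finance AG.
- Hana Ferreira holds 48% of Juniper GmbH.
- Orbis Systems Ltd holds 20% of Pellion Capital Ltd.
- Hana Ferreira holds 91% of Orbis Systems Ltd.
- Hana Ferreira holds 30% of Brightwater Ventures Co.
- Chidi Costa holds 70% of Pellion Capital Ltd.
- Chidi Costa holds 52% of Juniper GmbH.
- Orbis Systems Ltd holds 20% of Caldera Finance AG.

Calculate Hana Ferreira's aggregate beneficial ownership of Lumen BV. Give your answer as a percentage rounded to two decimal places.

Hana reaches Lumen along 2 paths.
Via Orbis → Pellion: 91% × 20% × 76% = 13.832%.
Via Orbis → Caldera: 91% × 20% × 24% = 4.368%.
Total: 13.832% + 4.368% = 18.2%.
Rounded: 18.20%.

18.20%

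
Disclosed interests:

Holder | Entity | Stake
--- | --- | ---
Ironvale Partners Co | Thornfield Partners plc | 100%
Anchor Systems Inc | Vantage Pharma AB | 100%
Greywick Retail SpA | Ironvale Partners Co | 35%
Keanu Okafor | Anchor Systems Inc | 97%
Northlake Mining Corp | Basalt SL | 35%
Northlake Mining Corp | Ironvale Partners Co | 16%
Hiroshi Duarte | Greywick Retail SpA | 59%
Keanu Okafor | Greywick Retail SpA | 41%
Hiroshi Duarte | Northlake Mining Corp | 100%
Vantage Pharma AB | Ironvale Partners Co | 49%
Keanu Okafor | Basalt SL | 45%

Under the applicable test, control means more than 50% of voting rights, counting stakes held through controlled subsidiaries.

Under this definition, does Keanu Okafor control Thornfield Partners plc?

Keanu holds 97% of Anchor, so Keanu controls Anchor.
Anchor holds 100% of Vantage, so Keanu controls Vantage.
Neither Keanu nor any entity Keanu controls holds any voting interest in Thornfield.
So Keanu does not control Thornfield.

No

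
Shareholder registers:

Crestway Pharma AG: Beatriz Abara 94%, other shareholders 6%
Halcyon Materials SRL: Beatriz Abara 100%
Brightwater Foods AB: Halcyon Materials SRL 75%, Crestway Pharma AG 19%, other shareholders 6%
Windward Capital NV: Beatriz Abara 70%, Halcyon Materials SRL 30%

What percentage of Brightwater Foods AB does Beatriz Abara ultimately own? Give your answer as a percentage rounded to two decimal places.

92.86%

Beatriz reaches Brightwater along 2 paths.
Via Halcyon: 100% × 75% = 75%.
Via Crestway: 94% × 19% = 17.86%.
Total: 75% + 17.86% = 92.86%.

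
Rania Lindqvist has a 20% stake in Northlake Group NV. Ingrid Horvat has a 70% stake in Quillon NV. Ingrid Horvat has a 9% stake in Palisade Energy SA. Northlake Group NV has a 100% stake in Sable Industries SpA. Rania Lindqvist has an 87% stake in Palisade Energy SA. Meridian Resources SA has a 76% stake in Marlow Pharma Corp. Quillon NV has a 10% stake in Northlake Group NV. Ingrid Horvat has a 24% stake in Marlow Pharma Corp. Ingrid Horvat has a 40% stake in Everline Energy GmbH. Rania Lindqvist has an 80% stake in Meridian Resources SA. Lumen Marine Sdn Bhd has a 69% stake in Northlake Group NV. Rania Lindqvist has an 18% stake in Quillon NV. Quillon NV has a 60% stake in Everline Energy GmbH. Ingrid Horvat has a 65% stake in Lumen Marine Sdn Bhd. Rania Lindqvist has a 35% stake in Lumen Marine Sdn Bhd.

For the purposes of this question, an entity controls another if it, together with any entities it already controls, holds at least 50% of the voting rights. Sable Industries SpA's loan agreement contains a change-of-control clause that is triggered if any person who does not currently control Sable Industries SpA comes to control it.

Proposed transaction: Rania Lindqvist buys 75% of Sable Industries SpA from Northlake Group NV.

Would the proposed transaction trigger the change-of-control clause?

The purchase adds only to Rania's holdings (Northlake's stake shrinks), so Rania is the only person who could newly come to control Sable.
Rania holds 80% of Meridian, so Rania controls Meridian.
Rania holds 87% of Palisade, so Rania controls Palisade.
Meridian holds 76% of Marlow, so Rania controls Marlow.
Neither Rania nor any entity Rania controls holds any voting interest in Sable.
So before the transaction, Rania does not control Sable.
After the purchase, Rania holds 75% of Sable directly, and Northlake's stake falls to 25%.
Rania holds 75% of Sable, so Rania controls Sable.
Rania did not control Sable before and does after, so the clause is triggered.

Yes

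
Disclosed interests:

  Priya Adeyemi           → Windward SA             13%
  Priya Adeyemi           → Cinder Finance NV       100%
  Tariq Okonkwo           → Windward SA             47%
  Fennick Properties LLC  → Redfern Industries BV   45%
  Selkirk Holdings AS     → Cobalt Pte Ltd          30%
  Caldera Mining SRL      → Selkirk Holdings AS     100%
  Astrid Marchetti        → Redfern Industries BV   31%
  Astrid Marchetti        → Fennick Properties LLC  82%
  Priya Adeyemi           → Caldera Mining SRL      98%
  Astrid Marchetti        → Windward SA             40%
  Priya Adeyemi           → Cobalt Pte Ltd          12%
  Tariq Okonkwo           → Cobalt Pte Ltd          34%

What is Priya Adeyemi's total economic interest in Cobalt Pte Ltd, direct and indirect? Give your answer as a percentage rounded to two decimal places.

41.40%

Priya reaches Cobalt along 2 paths.
Direct stake: 12% = 12%.
Via Caldera → Selkirk: 98% × 100% × 30% = 29.4%.
Total: 12% + 29.4% = 41.4%.
Rounded: 41.40%.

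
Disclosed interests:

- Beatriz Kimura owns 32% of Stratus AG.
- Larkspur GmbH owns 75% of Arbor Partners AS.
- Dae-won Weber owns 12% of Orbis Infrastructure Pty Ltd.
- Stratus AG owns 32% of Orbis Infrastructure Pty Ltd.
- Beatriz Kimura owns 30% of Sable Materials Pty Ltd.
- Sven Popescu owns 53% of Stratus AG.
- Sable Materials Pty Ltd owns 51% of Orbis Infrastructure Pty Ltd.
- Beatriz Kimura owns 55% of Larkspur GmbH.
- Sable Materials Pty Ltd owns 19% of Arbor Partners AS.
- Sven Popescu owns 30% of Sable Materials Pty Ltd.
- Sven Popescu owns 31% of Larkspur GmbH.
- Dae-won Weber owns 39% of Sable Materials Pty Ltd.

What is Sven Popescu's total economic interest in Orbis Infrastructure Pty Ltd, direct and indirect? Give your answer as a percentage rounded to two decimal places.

32.26%

Sven reaches Orbis along 2 paths.
Via Stratus: 53% × 32% = 16.96%.
Via Sable: 30% × 51% = 15.3%.
Total: 16.96% + 15.3% = 32.26%.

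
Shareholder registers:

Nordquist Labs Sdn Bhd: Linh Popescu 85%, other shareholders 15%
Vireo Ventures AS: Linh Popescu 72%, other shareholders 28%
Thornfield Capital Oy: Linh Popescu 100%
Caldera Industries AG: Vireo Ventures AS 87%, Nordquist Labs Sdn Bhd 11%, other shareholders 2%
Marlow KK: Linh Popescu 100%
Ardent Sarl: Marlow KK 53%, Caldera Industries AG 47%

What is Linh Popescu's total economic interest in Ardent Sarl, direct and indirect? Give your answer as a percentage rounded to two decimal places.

86.84%

Linh reaches Ardent along 3 paths.
Via Marlow: 100% × 53% = 53%.
Via Vireo → Caldera: 72% × 87% × 47% = 29.4408%.
Via Nordquist → Caldera: 85% × 11% × 47% = 4.3945%.
Total: 53% + 29.4408% + 4.3945% = 86.8353%.
Rounded: 86.84%.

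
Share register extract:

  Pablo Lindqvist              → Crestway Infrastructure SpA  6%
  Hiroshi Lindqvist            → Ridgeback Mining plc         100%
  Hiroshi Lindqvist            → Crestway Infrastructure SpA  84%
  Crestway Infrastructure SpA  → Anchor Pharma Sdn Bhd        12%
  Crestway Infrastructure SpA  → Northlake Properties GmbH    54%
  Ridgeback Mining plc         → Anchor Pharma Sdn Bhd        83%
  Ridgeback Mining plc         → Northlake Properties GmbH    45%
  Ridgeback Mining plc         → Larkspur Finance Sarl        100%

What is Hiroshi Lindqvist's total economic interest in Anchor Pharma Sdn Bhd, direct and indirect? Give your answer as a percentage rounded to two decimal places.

93.08%

Hiroshi reaches Anchor along 2 paths.
Via Ridgeback: 100% × 83% = 83%.
Via Crestway: 84% × 12% = 10.08%.
Total: 83% + 10.08% = 93.08%.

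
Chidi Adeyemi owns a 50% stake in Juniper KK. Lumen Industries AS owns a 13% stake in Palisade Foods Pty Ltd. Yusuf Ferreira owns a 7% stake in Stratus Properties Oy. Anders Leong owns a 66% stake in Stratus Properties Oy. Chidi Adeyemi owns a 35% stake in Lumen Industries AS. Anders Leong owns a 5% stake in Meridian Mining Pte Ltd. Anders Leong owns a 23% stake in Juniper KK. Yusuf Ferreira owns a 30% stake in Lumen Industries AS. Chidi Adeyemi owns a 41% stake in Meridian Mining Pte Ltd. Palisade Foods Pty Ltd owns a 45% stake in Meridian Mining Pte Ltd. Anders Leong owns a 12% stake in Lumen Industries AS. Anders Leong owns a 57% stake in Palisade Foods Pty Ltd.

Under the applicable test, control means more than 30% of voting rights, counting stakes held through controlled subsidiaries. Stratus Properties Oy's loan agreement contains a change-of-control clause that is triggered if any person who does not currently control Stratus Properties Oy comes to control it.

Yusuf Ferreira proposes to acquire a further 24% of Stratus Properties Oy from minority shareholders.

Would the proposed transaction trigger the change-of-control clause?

Yes

The purchase changes only Yusuf's holdings, so Yusuf is the only person who could newly come to control Stratus.
Yusuf's largest direct stake is 30% in Lumen, which does not meet the threshold, so Yusuf controls no company.
In Stratus, Yusuf's side holds only 7%, not > 30%.
So before the transaction, Yusuf does not control Stratus.
After the purchase, Yusuf's direct stake in Stratus rises to 7% + 24% = 31%.
Yusuf holds 31% of Stratus, so Yusuf controls Stratus.
Yusuf did not control Stratus before and does after, so the clause is triggered.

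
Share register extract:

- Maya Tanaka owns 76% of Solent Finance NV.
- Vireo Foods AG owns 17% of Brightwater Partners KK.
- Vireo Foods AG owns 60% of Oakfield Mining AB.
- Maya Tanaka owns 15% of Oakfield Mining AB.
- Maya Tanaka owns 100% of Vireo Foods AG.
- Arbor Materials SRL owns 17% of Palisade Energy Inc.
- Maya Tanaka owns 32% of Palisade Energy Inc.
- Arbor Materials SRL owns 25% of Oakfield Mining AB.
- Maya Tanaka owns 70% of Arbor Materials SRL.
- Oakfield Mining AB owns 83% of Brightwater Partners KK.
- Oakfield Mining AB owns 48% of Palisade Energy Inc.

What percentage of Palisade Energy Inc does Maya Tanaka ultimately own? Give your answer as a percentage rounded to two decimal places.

Maya reaches Palisade along 5 paths.
Via Oakfield: 15% × 48% = 7.2%.
Via Vireo → Oakfield: 100% × 60% × 48% = 28.8%.
Via Arbor → Oakfield: 70% × 25% × 48% = 8.4%.
Direct stake: 32% = 32%.
Via Arbor: 70% × 17% = 11.9%.
Total: 7.2% + 28.8% + 8.4% + 32% + 11.9% = 88.3%.
Rounded: 88.30%.

88.30%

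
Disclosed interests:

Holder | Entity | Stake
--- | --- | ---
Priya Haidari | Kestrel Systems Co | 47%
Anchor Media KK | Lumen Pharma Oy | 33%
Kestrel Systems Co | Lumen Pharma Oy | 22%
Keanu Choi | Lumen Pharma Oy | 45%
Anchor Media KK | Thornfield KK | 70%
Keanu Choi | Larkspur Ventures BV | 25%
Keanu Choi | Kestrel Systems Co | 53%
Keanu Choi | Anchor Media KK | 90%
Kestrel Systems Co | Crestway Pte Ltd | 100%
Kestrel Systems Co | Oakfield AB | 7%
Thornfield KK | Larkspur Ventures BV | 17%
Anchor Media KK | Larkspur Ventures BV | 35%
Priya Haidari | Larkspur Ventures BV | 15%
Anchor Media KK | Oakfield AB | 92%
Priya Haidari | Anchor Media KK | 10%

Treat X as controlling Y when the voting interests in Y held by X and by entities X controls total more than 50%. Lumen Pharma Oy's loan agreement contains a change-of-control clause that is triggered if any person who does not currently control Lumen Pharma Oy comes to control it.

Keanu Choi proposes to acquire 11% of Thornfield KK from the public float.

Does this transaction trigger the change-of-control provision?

No

The purchase changes only Keanu's holdings, so Keanu is the only person who could newly come to control Lumen.
Keanu holds 90% of Anchor, so Keanu controls Anchor.
Keanu holds 53% of Kestrel, so Keanu controls Kestrel.
Kestrel and Anchor and Keanu together hold 22% + 33% + 45% = 100% of Lumen, so Keanu controls Lumen.
So Keanu already controls Lumen before the transaction.
After the purchase, Keanu holds 11% of Thornfield directly.
Keanu controlled Lumen already, so this is not a new person acquiring control; every other person's position is unchanged or reduced.
No new person acquires control, so the clause is not triggered.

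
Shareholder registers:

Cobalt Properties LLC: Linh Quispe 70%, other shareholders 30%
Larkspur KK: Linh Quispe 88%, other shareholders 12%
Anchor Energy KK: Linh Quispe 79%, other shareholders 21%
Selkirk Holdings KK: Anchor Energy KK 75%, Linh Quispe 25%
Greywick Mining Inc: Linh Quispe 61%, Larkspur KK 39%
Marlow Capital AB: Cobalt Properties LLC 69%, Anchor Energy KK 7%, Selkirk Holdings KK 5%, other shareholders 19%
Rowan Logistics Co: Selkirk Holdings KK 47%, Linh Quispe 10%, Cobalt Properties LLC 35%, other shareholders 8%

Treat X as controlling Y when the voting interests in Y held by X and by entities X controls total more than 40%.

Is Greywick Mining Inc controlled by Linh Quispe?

Yes

Linh holds 88% of Larkspur, so Linh controls Larkspur.
Linh and Larkspur together hold 61% + 39% = 100% of Greywick, so Linh controls Greywick.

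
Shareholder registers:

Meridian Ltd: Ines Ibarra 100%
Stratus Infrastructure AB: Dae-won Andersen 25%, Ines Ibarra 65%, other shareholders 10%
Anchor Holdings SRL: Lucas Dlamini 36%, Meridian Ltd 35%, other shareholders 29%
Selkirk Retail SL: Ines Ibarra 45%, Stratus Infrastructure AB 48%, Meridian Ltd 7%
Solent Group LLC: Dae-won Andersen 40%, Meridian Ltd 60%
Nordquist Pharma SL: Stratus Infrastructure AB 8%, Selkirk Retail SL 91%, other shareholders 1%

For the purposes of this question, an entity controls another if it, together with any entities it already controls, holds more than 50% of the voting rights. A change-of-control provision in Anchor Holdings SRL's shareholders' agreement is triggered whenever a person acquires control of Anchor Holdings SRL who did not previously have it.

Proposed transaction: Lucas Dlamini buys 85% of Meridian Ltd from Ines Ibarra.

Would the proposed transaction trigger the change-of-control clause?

The purchase adds only to Lucas's holdings (Ines's stake shrinks), so Lucas is the only person who could newly come to control Anchor.
Lucas's largest direct stake is 36% in Anchor, which does not meet the threshold, so Lucas controls no company.
In Anchor, Lucas's side holds only 36%, not > 50%.
So before the transaction, Lucas does not control Anchor.
After the purchase, Lucas holds 85% of Meridian directly, and Ines's stake falls to 15%.
Lucas holds 85% of Meridian, so Lucas controls Meridian.
Lucas and Meridian together hold 36% + 35% = 71% of Anchor, so Lucas controls Anchor.
Lucas did not control Anchor before and does after, so the clause is triggered.

Yes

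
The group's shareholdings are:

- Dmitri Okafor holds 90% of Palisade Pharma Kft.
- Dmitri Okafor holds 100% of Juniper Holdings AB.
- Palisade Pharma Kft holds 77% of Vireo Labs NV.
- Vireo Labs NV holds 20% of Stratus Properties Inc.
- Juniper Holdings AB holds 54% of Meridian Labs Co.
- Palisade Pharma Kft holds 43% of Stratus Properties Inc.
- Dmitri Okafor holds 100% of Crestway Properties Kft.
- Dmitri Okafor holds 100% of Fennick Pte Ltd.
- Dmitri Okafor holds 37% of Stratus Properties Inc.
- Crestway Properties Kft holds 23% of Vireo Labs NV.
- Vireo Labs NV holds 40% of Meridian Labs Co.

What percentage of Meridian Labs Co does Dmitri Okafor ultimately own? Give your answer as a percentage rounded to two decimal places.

90.92%

Dmitri reaches Meridian along 3 paths.
Via Crestway → Vireo: 100% × 23% × 40% = 9.2%.
Via Palisade → Vireo: 90% × 77% × 40% = 27.72%.
Via Juniper: 100% × 54% = 54%.
Total: 9.2% + 27.72% + 54% = 90.92%.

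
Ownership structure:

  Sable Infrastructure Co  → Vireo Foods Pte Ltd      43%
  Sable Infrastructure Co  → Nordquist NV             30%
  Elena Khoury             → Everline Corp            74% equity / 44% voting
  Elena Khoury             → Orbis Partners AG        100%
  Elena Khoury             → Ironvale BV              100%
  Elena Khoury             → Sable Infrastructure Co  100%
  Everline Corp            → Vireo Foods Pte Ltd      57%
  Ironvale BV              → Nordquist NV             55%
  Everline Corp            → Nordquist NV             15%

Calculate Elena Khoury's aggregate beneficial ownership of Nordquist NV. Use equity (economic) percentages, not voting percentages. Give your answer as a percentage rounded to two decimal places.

Elena reaches Nordquist along 3 paths.
Via Ironvale: 100% × 55% = 55%.
Via Everline: 74% × 15% = 11.1%.
Via Sable: 100% × 30% = 30%.
Total: 55% + 11.1% + 30% = 96.1%.
Rounded: 96.10%.

96.10%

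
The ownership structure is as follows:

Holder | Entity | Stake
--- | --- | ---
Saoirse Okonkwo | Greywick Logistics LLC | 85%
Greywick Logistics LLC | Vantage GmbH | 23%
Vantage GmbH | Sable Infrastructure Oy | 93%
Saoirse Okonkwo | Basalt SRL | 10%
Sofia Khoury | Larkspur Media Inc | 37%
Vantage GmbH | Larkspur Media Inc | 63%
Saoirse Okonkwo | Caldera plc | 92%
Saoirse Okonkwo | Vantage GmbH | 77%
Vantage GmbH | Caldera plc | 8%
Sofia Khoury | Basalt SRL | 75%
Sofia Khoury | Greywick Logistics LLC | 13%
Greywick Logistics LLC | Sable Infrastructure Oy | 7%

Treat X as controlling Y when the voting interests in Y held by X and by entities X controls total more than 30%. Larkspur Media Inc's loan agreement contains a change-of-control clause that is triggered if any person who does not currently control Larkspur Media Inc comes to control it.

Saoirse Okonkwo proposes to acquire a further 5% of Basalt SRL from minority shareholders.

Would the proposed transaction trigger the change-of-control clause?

No

The purchase changes only Saoirse's holdings, so Saoirse is the only person who could newly come to control Larkspur.
Saoirse holds 85% of Greywick, so Saoirse controls Greywick.
Saoirse and Greywick together hold 77% + 23% = 100% of Vantage, so Saoirse controls Vantage.
Vantage holds 63% of Larkspur, so Saoirse controls Larkspur.
So Saoirse already controls Larkspur before the transaction.
After the purchase, Saoirse's direct stake in Basalt rises to 10% + 5% = 15%.
Saoirse controlled Larkspur already, so this is not a new person acquiring control; every other person's position is unchanged or reduced.
No new person acquires control, so the clause is not triggered.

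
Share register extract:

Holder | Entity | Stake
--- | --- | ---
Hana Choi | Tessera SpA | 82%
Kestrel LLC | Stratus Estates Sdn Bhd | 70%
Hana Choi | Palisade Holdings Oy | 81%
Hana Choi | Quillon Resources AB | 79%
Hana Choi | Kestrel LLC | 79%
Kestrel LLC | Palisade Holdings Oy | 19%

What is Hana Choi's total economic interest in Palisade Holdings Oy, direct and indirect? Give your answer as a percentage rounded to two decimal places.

96.01%

Hana reaches Palisade along 2 paths.
Direct stake: 81% = 81%.
Via Kestrel: 79% × 19% = 15.01%.
Total: 81% + 15.01% = 96.01%.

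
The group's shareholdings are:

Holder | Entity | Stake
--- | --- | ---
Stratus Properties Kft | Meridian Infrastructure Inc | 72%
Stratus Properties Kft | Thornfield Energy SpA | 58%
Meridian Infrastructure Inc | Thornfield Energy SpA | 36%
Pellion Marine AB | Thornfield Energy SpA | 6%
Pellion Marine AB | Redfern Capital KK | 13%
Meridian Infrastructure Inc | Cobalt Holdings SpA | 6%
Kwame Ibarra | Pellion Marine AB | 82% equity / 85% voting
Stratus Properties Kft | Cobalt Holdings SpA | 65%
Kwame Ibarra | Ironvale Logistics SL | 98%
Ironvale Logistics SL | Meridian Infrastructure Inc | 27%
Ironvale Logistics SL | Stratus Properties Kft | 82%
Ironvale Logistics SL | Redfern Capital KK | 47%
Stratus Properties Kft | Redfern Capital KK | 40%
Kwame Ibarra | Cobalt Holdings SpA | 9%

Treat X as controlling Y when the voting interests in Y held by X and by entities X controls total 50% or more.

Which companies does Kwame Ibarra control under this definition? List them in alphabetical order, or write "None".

Cobalt Holdings SpA, Ironvale Logistics SL, Meridian Infrastructure Inc, Pellion Marine AB, Redfern Capital KK, Stratus Properties Kft, Thornfield Energy SpA

Kwame holds 85% of Pellion, so Kwame controls Pellion.
Kwame holds 98% of Ironvale, so Kwame controls Ironvale.
Ironvale holds 82% of Stratus, so Kwame controls Stratus.
Stratus and Ironvale together hold 72% + 27% = 99% of Meridian, so Kwame controls Meridian.
Meridian and Pellion and Stratus together hold 36% + 6% + 58% = 100% of Thornfield, so Kwame controls Thornfield.
Stratus and Meridian and Kwame together hold 65% + 6% + 9% = 80% of Cobalt, so Kwame controls Cobalt.
Stratus and Pellion and Ironvale together hold 40% + 13% + 47% = 100% of Redfern, so Kwame controls Redfern.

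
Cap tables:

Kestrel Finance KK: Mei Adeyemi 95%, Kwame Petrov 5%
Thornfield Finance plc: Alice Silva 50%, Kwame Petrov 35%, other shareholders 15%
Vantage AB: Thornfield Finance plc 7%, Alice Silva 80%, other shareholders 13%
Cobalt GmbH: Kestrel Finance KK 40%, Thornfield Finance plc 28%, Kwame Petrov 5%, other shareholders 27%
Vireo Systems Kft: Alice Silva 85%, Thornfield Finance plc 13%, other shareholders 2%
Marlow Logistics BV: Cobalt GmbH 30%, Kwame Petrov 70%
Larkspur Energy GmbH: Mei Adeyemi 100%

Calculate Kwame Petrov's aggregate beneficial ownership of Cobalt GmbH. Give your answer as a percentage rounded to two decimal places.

Kwame reaches Cobalt along 3 paths.
Via Kestrel: 5% × 40% = 2%.
Via Thornfield: 35% × 28% = 9.8%.
Direct stake: 5% = 5%.
Total: 2% + 9.8% + 5% = 16.8%.
Rounded: 16.80%.

16.80%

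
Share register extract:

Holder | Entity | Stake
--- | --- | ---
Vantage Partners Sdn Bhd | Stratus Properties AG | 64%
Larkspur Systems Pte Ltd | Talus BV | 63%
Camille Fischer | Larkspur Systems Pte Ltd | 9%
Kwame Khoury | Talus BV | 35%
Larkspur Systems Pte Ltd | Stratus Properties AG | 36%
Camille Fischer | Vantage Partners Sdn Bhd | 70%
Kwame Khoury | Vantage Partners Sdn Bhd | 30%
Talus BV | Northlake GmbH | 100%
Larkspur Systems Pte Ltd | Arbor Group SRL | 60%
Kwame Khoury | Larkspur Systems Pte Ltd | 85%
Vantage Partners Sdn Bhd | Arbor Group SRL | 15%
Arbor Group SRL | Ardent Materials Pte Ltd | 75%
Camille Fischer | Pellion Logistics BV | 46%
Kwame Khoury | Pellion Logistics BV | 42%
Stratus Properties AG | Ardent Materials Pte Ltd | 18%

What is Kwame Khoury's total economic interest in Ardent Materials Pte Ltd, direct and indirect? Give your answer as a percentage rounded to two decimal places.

Kwame reaches Ardent along 4 paths.
Via Vantage → Arbor: 30% × 15% × 75% = 3.375%.
Via Larkspur → Arbor: 85% × 60% × 75% = 38.25%.
Via Larkspur → Stratus: 85% × 36% × 18% = 5.508%.
Via Vantage → Stratus: 30% × 64% × 18% = 3.456%.
Total: 3.375% + 38.25% + 5.508% + 3.456% = 50.589%.
Rounded: 50.59%.

50.59%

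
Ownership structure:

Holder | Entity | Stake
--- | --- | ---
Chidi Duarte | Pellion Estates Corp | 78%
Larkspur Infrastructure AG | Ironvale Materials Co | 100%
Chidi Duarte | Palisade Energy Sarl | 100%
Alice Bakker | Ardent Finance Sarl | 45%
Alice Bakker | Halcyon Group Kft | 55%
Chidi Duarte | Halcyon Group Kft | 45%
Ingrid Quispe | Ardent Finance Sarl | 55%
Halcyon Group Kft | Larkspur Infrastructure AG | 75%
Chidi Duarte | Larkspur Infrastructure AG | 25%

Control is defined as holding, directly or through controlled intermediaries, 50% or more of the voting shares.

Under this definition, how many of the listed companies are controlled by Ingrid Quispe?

1

Ingrid holds 55% of Ardent, so Ingrid controls Ardent.
No other company's threshold is met.
Ingrid controls 1 company.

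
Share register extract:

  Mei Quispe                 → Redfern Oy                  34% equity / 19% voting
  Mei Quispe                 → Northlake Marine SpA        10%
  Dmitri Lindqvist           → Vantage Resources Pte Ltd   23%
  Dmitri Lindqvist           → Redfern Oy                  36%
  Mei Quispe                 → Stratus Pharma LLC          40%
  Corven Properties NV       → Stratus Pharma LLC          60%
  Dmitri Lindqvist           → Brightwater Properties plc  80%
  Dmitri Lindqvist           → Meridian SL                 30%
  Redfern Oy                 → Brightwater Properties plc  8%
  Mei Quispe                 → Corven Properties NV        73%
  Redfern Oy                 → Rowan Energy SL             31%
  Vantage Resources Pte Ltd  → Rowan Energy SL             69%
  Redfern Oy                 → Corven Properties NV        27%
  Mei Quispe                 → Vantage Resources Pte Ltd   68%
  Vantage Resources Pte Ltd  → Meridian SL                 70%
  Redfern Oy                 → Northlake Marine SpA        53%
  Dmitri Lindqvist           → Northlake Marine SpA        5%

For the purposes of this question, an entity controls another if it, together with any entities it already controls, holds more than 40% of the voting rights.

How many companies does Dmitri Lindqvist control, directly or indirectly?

Dmitri holds 80% of Brightwater, so Dmitri controls Brightwater.
No other company's threshold is met.
Dmitri controls 1 company.

1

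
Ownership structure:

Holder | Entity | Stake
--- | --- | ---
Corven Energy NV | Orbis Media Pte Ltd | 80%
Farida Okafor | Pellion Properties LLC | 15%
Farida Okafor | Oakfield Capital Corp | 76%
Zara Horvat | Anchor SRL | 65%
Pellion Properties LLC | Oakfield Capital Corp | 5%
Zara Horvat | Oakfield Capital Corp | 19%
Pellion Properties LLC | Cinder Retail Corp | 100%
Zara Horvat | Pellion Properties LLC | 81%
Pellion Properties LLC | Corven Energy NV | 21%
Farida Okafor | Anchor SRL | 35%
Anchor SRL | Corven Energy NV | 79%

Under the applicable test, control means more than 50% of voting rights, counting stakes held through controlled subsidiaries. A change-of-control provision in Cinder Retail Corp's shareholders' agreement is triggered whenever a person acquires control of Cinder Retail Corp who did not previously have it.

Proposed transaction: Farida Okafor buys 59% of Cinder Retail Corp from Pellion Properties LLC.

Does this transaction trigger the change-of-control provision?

The purchase adds only to Farida's holdings (Pellion's stake shrinks), so Farida is the only person who could newly come to control Cinder.
Farida holds 76% of Oakfield, so Farida controls Oakfield.
Neither Farida nor any entity Farida controls holds any voting interest in Cinder.
So before the transaction, Farida does not control Cinder.
After the purchase, Farida holds 59% of Cinder directly, and Pellion's stake falls to 41%.
Farida holds 59% of Cinder, so Farida controls Cinder.
Farida did not control Cinder before and does after, so the clause is triggered.

Yes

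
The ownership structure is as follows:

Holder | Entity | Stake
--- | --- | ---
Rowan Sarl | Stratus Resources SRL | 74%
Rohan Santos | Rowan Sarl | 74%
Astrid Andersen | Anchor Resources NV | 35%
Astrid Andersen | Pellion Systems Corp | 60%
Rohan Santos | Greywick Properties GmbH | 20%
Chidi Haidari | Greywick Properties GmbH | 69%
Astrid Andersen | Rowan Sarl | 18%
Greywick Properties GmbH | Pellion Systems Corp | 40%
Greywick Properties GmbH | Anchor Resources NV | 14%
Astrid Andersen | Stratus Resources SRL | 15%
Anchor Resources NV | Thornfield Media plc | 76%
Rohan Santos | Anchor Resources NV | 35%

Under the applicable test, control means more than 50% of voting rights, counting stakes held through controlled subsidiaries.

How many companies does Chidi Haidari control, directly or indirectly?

1

Chidi holds 69% of Greywick, so Chidi controls Greywick.
No other company's threshold is met.
Chidi controls 1 company.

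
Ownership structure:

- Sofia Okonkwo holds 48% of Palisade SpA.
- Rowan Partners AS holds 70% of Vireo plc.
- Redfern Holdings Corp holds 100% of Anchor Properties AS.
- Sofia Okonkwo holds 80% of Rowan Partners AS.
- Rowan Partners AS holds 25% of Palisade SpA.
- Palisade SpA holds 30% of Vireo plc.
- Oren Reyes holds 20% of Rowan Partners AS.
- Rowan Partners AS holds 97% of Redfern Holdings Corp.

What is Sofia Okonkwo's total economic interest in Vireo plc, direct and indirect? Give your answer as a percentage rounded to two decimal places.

76.40%

Sofia reaches Vireo along 3 paths.
Via Palisade: 48% × 30% = 14.4%.
Via Rowan → Palisade: 80% × 25% × 30% = 6%.
Via Rowan: 80% × 70% = 56%.
Total: 14.4% + 6% + 56% = 76.4%.
Rounded: 76.40%.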